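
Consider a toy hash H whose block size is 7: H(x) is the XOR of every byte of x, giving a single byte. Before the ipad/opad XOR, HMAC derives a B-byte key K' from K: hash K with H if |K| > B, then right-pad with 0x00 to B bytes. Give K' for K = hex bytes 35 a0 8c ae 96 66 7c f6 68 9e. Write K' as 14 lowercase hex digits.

|K| = 10 > B = 7, so first hash the key.
H(K): XOR 35⊕a0⊕8c⊕ae⊕96⊕66⊕7c⊕f6⊕68⊕9e = 3b.
Zero-pad H(K) = 3b to 7 bytes: K' = 3b 00 00 00 00 00 00.

3b000000000000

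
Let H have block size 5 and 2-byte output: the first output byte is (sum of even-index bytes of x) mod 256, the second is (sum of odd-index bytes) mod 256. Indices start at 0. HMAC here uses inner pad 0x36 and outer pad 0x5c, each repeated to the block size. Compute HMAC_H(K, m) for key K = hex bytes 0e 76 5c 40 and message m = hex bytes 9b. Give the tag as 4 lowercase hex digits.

ff1e

Key hex bytes 0e 76 5c 40 is 4 bytes ≤ B = 5; zero-pad to 5 bytes: K' = 0e 76 5c 40 00.
K' ⊕ ipad = 38 40 6a 76 36.  K' ⊕ opad = 52 2a 00 1c 5c.
Inner input = (K'⊕ipad) ∥ m = 38 40 6a 76 36 ∥ 9b.
Inner hash: even-index sum = 216 mod 256 = 216; odd-index sum = 337 mod 256 = 81 → d8 51.
Outer input = (K'⊕opad) ∥ inner = 52 2a 00 1c 5c ∥ d8 51.
Outer hash (tag): even-index sum = 255 mod 256 = 255; odd-index sum = 286 mod 256 = 30 → ff 1e.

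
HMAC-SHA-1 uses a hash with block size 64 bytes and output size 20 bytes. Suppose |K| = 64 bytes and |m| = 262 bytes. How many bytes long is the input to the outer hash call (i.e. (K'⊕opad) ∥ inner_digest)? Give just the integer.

84

Key is 64 ≤ 64 bytes, zero-padded: |K'| = 64.
Outer input = (K'⊕opad) ∥ H(inner) → 64 + 20 = 84 bytes.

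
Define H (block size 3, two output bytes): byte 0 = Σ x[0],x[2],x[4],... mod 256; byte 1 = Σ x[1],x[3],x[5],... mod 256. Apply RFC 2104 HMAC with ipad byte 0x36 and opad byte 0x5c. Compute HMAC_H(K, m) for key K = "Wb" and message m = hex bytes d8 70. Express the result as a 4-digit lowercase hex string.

9345

Key "Wb" = 57 62 is 2 bytes ≤ B = 3; zero-pad to 3 bytes: K' = 57 62 00.
K' ⊕ ipad = 61 54 36.  K' ⊕ opad = 0b 3e 5c.
Inner input = (K'⊕ipad) ∥ m = 61 54 36 ∥ d8 70.
Inner hash: even-index sum = 263 mod 256 = 7; odd-index sum = 300 mod 256 = 44 → 07 2c.
Outer input = (K'⊕opad) ∥ inner = 0b 3e 5c ∥ 07 2c.
Outer hash (tag): even-index sum = 147 mod 256 = 147; odd-index sum = 69 mod 256 = 69 → 93 45.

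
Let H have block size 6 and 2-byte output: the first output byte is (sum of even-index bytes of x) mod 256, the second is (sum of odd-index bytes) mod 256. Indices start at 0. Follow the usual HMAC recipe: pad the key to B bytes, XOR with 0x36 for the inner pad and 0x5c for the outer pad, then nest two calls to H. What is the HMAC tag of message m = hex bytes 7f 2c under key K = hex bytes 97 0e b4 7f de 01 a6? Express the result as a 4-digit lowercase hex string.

2fda

Key hex bytes 97 0e b4 7f de 01 a6 is 7 bytes > B = 6, so hash it first: H(key) = cf 8e, then zero-pad to 6 bytes: K' = cf 8e 00 00 00 00.
K' ⊕ ipad = f9 b8 36 36 36 36.  K' ⊕ opad = 93 d2 5c 5c 5c 5c.
Inner input = (K'⊕ipad) ∥ m = f9 b8 36 36 36 36 ∥ 7f 2c.
Inner hash: even-index sum = 484 mod 256 = 228; odd-index sum = 336 mod 256 = 80 → e4 50.
Outer input = (K'⊕opad) ∥ inner = 93 d2 5c 5c 5c 5c ∥ e4 50.
Outer hash (tag): even-index sum = 559 mod 256 = 47; odd-index sum = 474 mod 256 = 218 → 2f da.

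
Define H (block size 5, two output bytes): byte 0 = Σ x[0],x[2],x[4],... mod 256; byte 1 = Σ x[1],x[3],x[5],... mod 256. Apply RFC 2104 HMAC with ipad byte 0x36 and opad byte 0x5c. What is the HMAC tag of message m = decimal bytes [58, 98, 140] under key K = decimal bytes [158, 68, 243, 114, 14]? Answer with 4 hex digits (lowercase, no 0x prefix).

3f4d

Key decimal bytes [158, 68, 243, 114, 14] = 9e 44 f3 72 0e is exactly B = 5 bytes: K' = 9e 44 f3 72 0e.
K' ⊕ ipad = a8 72 c5 44 38.  K' ⊕ opad = c2 18 af 2e 52.
Inner input = (K'⊕ipad) ∥ m = a8 72 c5 44 38 ∥ 3a 62 8c.
Inner hash: even-index sum = 519 mod 256 = 7; odd-index sum = 380 mod 256 = 124 → 07 7c.
Outer input = (K'⊕opad) ∥ inner = c2 18 af 2e 52 ∥ 07 7c.
Outer hash (tag): even-index sum = 575 mod 256 = 63; odd-index sum = 77 mod 256 = 77 → 3f 4d.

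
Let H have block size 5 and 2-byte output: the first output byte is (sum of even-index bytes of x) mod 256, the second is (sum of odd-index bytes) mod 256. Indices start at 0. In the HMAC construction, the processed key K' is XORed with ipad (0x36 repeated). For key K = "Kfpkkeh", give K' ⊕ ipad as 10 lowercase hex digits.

Key "Kfpkkeh" = 4b 66 70 6b 6b 65 68 is 7 bytes > B = 5, so hash it first: H(key) = 8e 36, then zero-pad to 5 bytes: K' = 8e 36 00 00 00.
XOR each byte with 0x36: 8e⊕36=b8, 36⊕36=00, 00⊕36=36, 00⊕36=36, 00⊕36=36.

b800363636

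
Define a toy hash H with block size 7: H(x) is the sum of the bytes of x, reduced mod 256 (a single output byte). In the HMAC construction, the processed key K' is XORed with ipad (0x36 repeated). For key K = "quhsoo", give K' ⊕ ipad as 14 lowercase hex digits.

Key "quhsoo" = 71 75 68 73 6f 6f is 6 bytes ≤ B = 7; zero-pad to 7 bytes: K' = 71 75 68 73 6f 6f 00.
XOR each byte with 0x36: 71⊕36=47, 75⊕36=43, 68⊕36=5e, 73⊕36=45, 6f⊕36=59, 6f⊕36=59, 00⊕36=36.

47435e45595936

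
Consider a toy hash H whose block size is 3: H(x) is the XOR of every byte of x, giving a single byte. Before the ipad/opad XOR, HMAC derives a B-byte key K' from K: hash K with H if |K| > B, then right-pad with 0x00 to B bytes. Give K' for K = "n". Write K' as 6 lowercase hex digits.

Key "n" = 6e is 1 byte ≤ B = 3; zero-pad to 3 bytes: K' = 6e 00 00.

6e0000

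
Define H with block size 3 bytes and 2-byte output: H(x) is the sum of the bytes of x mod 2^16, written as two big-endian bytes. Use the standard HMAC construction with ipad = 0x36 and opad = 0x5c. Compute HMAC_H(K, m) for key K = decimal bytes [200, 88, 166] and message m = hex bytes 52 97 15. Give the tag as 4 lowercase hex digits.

028e

Key decimal bytes [200, 88, 166] = c8 58 a6 is exactly B = 3 bytes: K' = c8 58 a6.
K' ⊕ ipad = fe 6e 90.  K' ⊕ opad = 94 04 fa.
Inner input = (K'⊕ipad) ∥ m = fe 6e 90 ∥ 52 97 15.
Inner hash: sum = 254+110+144+82+151+21 = 762 → 02 fa.
Outer input = (K'⊕opad) ∥ inner = 94 04 fa ∥ 02 fa.
Outer hash (tag): sum = 148+4+250+2+250 = 654 → 02 8e.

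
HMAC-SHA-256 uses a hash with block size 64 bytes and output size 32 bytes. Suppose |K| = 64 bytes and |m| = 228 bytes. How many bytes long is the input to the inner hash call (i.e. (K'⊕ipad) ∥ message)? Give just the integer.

Key is 64 ≤ 64 bytes, zero-padded: |K'| = 64.
Inner input = (K'⊕ipad) ∥ m → 64 + 228 = 292 bytes.

292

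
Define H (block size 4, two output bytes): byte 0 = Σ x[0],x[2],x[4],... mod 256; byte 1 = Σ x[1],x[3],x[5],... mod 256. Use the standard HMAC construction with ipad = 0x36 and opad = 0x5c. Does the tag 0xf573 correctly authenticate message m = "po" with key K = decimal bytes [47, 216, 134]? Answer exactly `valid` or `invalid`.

invalid

Key decimal bytes [47, 216, 134] = 2f d8 86 is 3 bytes ≤ B = 4; zero-pad to 4 bytes: K' = 2f d8 86 00.
K' ⊕ ipad = 19 ee b0 36; K' ⊕ opad = 73 84 da 5c.
Inner hash: even-index sum = 313 mod 256 = 57; odd-index sum = 403 mod 256 = 147 → 39 93.
Outer hash (recomputed tag): even-index sum = 390 mod 256 = 134; odd-index sum = 371 mod 256 = 115 → 86 73.
Recomputed tag = 8673; claimed = f573 → mismatch.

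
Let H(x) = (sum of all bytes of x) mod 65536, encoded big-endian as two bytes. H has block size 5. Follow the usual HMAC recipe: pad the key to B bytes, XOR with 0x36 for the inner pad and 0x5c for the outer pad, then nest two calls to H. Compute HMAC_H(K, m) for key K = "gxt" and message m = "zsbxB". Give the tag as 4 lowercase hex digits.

Key "gxt" = 67 78 74 is 3 bytes ≤ B = 5; zero-pad to 5 bytes: K' = 67 78 74 00 00.
K' ⊕ ipad = 51 4e 42 36 36.  K' ⊕ opad = 3b 24 28 5c 5c.
Inner input = (K'⊕ipad) ∥ m = 51 4e 42 36 36 ∥ 7a 73 62 78 42.
Inner hash: sum = 81+78+66+54+54+122+115+98+120+66 = 854 → 03 56.
Outer input = (K'⊕opad) ∥ inner = 3b 24 28 5c 5c ∥ 03 56.
Outer hash (tag): sum = 59+36+40+92+92+3+86 = 408 → 01 98.

0198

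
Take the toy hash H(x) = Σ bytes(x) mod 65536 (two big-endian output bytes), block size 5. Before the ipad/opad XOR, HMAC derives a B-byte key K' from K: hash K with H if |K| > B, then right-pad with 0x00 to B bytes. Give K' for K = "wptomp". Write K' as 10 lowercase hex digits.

|K| = 6 > B = 5, so first hash the key.
H(K): sum = 119+112+116+111+109+112 = 679 → 02 a7.
Zero-pad H(K) = 02 a7 to 5 bytes: K' = 02 a7 00 00 00.

02a7000000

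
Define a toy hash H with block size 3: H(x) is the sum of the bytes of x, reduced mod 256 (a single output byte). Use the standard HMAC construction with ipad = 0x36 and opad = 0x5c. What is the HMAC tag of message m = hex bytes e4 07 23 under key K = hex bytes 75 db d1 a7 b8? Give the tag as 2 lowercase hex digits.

Key hex bytes 75 db d1 a7 b8 is 5 bytes > B = 3, so hash it first: H(key) = 80, then zero-pad to 3 bytes: K' = 80 00 00.
K' ⊕ ipad = b6 36 36.  K' ⊕ opad = dc 5c 5c.
Inner input = (K'⊕ipad) ∥ m = b6 36 36 ∥ e4 07 23.
Inner hash: sum = 182+54+54+228+7+35 = 560; mod 256 = 48 → 30.
Outer input = (K'⊕opad) ∥ inner = dc 5c 5c ∥ 30.
Outer hash (tag): sum = 220+92+92+48 = 452; mod 256 = 196 → c4.

c4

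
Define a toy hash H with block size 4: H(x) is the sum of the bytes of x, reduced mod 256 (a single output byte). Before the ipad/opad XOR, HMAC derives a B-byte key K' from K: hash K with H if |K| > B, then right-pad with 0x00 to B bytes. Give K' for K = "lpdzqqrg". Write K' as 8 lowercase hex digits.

75000000

|K| = 8 > B = 4, so first hash the key.
H(K): sum = 108+112+100+122+113+113+114+103 = 885; mod 256 = 117 → 75.
Zero-pad H(K) = 75 to 4 bytes: K' = 75 00 00 00.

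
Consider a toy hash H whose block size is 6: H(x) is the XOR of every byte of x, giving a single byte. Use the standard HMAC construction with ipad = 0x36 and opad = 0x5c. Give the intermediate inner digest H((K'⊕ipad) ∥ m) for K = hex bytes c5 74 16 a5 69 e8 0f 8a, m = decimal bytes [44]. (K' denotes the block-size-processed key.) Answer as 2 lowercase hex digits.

2a

Key hex bytes c5 74 16 a5 69 e8 0f 8a is 8 bytes > B = 6, so hash it first: H(key) = 06, then zero-pad to 6 bytes: K' = 06 00 00 00 00 00.
K' ⊕ ipad = 30 36 36 36 36 36.
Inner input = 30 36 36 36 36 36 ∥ 2c.
Inner hash: XOR 30⊕36⊕36⊕36⊕36⊕36⊕2c = 2a.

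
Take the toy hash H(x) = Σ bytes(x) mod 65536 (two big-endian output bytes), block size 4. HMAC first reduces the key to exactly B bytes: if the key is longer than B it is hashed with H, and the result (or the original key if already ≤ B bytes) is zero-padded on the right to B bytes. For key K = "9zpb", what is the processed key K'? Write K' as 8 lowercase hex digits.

Key "9zpb" = 39 7a 70 62 is exactly B = 4 bytes: K' = 39 7a 70 62.

397a7062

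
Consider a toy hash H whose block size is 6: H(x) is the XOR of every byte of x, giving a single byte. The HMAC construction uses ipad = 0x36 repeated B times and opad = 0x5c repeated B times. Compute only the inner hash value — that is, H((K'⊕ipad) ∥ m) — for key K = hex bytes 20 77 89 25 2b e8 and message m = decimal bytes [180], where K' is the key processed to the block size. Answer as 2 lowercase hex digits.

8c

Key hex bytes 20 77 89 25 2b e8 is exactly B = 6 bytes: K' = 20 77 89 25 2b e8.
K' ⊕ ipad = 16 41 bf 13 1d de.
Inner input = 16 41 bf 13 1d de ∥ b4.
Inner hash: XOR 16⊕41⊕bf⊕13⊕1d⊕de⊕b4 = 8c.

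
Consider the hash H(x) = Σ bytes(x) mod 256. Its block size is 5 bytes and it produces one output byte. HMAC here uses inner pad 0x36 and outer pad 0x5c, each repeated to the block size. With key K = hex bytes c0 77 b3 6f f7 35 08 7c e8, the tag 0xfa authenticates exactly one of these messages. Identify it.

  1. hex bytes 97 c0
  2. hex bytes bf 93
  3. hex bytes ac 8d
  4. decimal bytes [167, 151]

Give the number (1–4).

Key hex bytes c0 77 b3 6f f7 35 08 7c e8 is 9 bytes > B = 5, so hash it first: H(key) = f1, then zero-pad to 5 bytes: K' = f1 00 00 00 00.
K' ⊕ ipad = c7 36 36 36 36; K' ⊕ opad = ad 5c 5c 5c 5c.
m1: inner = H(c7 36 36 36 36 97 c0) = f6; tag = H(ad 5c 5c 5c 5c f6) = 13
m2: inner = H(c7 36 36 36 36 bf 93) = f1; tag = H(ad 5c 5c 5c 5c f1) = 0e
m3: inner = H(c7 36 36 36 36 ac 8d) = d8; tag = H(ad 5c 5c 5c 5c d8) = f5
m4: inner = H(c7 36 36 36 36 a7 97) = dd; tag = H(ad 5c 5c 5c 5c dd) = fa ← matches

4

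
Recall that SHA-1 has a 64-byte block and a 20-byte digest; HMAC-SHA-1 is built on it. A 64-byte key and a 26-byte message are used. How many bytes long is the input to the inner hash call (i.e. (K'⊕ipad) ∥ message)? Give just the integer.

Key is 64 ≤ 64 bytes, zero-padded: |K'| = 64.
Inner input = (K'⊕ipad) ∥ m → 64 + 26 = 90 bytes.

90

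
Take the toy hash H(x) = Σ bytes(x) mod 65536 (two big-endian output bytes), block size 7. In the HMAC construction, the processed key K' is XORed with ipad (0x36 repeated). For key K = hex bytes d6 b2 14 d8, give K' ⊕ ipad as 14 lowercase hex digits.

e08422ee363636

Key hex bytes d6 b2 14 d8 is 4 bytes ≤ B = 7; zero-pad to 7 bytes: K' = d6 b2 14 d8 00 00 00.
XOR each byte with 0x36: d6⊕36=e0, b2⊕36=84, 14⊕36=22, d8⊕36=ee, 00⊕36=36, 00⊕36=36, 00⊕36=36.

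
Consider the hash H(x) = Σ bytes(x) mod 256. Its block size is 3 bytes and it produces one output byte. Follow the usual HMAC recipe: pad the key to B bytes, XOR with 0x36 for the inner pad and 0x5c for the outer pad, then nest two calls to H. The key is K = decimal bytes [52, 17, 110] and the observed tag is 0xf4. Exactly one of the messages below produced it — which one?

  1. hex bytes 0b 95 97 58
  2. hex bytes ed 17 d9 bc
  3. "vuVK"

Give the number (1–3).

3

Key decimal bytes [52, 17, 110] = 34 11 6e is exactly B = 3 bytes: K' = 34 11 6e.
K' ⊕ ipad = 02 27 58; K' ⊕ opad = 68 4d 32.
m1: inner = H(02 27 58 0b 95 97 58) = 10; tag = H(68 4d 32 10) = f7
m2: inner = H(02 27 58 ed 17 d9 bc) = 1a; tag = H(68 4d 32 1a) = 01
m3: inner = H(02 27 58 76 75 56 4b) = 0d; tag = H(68 4d 32 0d) = f4 ← matches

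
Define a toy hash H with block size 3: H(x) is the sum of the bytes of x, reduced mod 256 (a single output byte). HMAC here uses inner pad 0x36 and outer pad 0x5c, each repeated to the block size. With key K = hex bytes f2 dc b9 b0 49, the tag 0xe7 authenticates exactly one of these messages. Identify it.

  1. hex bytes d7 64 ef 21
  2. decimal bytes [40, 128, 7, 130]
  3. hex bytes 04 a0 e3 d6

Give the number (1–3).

Key hex bytes f2 dc b9 b0 49 is 5 bytes > B = 3, so hash it first: H(key) = 80, then zero-pad to 3 bytes: K' = 80 00 00.
K' ⊕ ipad = b6 36 36; K' ⊕ opad = dc 5c 5c.
m1: inner = H(b6 36 36 d7 64 ef 21) = 6d; tag = H(dc 5c 5c 6d) = 01
m2: inner = H(b6 36 36 28 80 07 82) = 53; tag = H(dc 5c 5c 53) = e7 ← matches
m3: inner = H(b6 36 36 04 a0 e3 d6) = 7f; tag = H(dc 5c 5c 7f) = 13

2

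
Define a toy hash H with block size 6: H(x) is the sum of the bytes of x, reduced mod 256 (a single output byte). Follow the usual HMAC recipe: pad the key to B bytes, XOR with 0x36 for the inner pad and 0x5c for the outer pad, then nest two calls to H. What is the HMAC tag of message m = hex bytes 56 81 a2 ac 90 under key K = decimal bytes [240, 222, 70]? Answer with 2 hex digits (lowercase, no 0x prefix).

d1

Key decimal bytes [240, 222, 70] = f0 de 46 is 3 bytes ≤ B = 6; zero-pad to 6 bytes: K' = f0 de 46 00 00 00.
K' ⊕ ipad = c6 e8 70 36 36 36.  K' ⊕ opad = ac 82 1a 5c 5c 5c.
Inner input = (K'⊕ipad) ∥ m = c6 e8 70 36 36 36 ∥ 56 81 a2 ac 90.
Inner hash: sum = 198+232+112+54+54+54+86+129+162+172+144 = 1397; mod 256 = 117 → 75.
Outer input = (K'⊕opad) ∥ inner = ac 82 1a 5c 5c 5c ∥ 75.
Outer hash (tag): sum = 172+130+26+92+92+92+117 = 721; mod 256 = 209 → d1.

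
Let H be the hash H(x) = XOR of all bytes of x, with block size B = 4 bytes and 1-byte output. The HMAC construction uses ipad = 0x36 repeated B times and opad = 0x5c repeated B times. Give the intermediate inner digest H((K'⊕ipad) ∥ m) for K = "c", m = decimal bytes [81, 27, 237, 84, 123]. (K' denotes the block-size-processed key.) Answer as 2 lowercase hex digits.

eb

Key "c" = 63 is 1 byte ≤ B = 4; zero-pad to 4 bytes: K' = 63 00 00 00.
K' ⊕ ipad = 55 36 36 36.
Inner input = 55 36 36 36 ∥ 51 1b ed 54 7b.
Inner hash: XOR 55⊕36⊕36⊕36⊕51⊕1b⊕ed⊕54⊕7b = eb.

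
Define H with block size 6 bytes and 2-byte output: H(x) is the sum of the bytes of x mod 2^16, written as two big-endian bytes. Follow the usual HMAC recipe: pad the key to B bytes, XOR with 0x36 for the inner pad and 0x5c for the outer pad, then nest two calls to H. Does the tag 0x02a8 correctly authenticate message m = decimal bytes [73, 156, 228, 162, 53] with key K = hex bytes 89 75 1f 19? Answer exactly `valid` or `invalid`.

valid

Key hex bytes 89 75 1f 19 is 4 bytes ≤ B = 6; zero-pad to 6 bytes: K' = 89 75 1f 19 00 00.
K' ⊕ ipad = bf 43 29 2f 36 36; K' ⊕ opad = d5 29 43 45 5c 5c.
Inner hash: sum = 191+67+41+47+54+54+73+156+228+162+53 = 1126 → 04 66.
Outer hash (recomputed tag): sum = 213+41+67+69+92+92+4+102 = 680 → 02 a8.
Recomputed tag = 02a8; claimed = 02a8 → match.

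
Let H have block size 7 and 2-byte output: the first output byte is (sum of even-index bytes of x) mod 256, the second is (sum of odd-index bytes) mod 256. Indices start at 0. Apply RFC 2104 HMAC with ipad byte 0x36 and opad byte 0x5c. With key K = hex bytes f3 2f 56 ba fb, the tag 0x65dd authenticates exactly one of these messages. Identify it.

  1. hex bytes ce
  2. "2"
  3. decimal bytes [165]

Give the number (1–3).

Key hex bytes f3 2f 56 ba fb is 5 bytes ≤ B = 7; zero-pad to 7 bytes: K' = f3 2f 56 ba fb 00 00.
K' ⊕ ipad = c5 19 60 8c cd 36 36; K' ⊕ opad = af 73 0a e6 a7 5c 5c.
m1: inner = H(c5 19 60 8c cd 36 36 ce) = 28 a9; tag = H(af 73 0a e6 a7 5c 5c 28 a9) = 65dd ← matches
m2: inner = H(c5 19 60 8c cd 36 36 32) = 28 0d; tag = H(af 73 0a e6 a7 5c 5c 28 0d) = c9dd
m3: inner = H(c5 19 60 8c cd 36 36 a5) = 28 80; tag = H(af 73 0a e6 a7 5c 5c 28 80) = 3cdd

1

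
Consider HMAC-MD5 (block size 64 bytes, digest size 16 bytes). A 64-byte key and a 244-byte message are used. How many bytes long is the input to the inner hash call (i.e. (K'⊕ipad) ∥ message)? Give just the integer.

Key is 64 ≤ 64 bytes, zero-padded: |K'| = 64.
Inner input = (K'⊕ipad) ∥ m → 64 + 244 = 308 bytes.

308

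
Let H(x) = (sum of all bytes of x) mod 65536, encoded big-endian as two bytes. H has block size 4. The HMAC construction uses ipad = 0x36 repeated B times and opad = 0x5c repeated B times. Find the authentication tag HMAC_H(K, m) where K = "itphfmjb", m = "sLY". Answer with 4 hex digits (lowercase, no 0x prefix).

Key "itphfmjb" = 69 74 70 68 66 6d 6a 62 is 8 bytes > B = 4, so hash it first: H(key) = 03 54, then zero-pad to 4 bytes: K' = 03 54 00 00.
K' ⊕ ipad = 35 62 36 36.  K' ⊕ opad = 5f 08 5c 5c.
Inner input = (K'⊕ipad) ∥ m = 35 62 36 36 ∥ 73 4c 59.
Inner hash: sum = 53+98+54+54+115+76+89 = 539 → 02 1b.
Outer input = (K'⊕opad) ∥ inner = 5f 08 5c 5c ∥ 02 1b.
Outer hash (tag): sum = 95+8+92+92+2+27 = 316 → 01 3c.

013c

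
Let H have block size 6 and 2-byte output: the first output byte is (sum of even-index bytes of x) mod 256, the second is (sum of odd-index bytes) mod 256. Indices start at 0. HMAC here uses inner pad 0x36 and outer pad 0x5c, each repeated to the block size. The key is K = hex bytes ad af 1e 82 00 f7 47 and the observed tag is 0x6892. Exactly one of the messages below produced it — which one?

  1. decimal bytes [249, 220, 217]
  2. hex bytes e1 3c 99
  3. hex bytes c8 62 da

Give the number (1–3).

1

Key hex bytes ad af 1e 82 00 f7 47 is 7 bytes > B = 6, so hash it first: H(key) = 12 28, then zero-pad to 6 bytes: K' = 12 28 00 00 00 00.
K' ⊕ ipad = 24 1e 36 36 36 36; K' ⊕ opad = 4e 74 5c 5c 5c 5c.
m1: inner = H(24 1e 36 36 36 36 f9 dc d9) = 62 66; tag = H(4e 74 5c 5c 5c 5c 62 66) = 6892 ← matches
m2: inner = H(24 1e 36 36 36 36 e1 3c 99) = 0a c6; tag = H(4e 74 5c 5c 5c 5c 0a c6) = 10f2
m3: inner = H(24 1e 36 36 36 36 c8 62 da) = 32 ec; tag = H(4e 74 5c 5c 5c 5c 32 ec) = 3818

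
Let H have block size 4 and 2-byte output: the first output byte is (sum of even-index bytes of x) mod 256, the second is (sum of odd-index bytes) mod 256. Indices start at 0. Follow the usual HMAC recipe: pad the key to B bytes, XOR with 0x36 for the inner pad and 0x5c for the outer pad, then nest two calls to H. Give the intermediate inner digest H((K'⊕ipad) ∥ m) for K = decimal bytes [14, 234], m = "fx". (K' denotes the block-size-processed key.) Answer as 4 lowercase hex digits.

Key decimal bytes [14, 234] = 0e ea is 2 bytes ≤ B = 4; zero-pad to 4 bytes: K' = 0e ea 00 00.
K' ⊕ ipad = 38 dc 36 36.
Inner input = 38 dc 36 36 ∥ 66 78.
Inner hash: even-index sum = 212 mod 256 = 212; odd-index sum = 394 mod 256 = 138 → d4 8a.

d48a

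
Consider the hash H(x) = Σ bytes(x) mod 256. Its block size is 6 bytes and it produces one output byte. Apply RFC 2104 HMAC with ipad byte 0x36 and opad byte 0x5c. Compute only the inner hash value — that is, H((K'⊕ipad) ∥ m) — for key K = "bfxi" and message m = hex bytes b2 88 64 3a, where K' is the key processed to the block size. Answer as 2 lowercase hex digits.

95

Key "bfxi" = 62 66 78 69 is 4 bytes ≤ B = 6; zero-pad to 6 bytes: K' = 62 66 78 69 00 00.
K' ⊕ ipad = 54 50 4e 5f 36 36.
Inner input = 54 50 4e 5f 36 36 ∥ b2 88 64 3a.
Inner hash: sum = 84+80+78+95+54+54+178+136+100+58 = 917; mod 256 = 149 → 95.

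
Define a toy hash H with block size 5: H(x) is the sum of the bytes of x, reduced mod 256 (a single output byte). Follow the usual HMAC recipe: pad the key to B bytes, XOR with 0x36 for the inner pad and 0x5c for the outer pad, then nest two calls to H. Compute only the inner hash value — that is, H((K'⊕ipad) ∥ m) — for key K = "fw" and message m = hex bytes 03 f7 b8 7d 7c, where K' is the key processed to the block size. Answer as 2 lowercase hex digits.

de

Key "fw" = 66 77 is 2 bytes ≤ B = 5; zero-pad to 5 bytes: K' = 66 77 00 00 00.
K' ⊕ ipad = 50 41 36 36 36.
Inner input = 50 41 36 36 36 ∥ 03 f7 b8 7d 7c.
Inner hash: sum = 80+65+54+54+54+3+247+184+125+124 = 990; mod 256 = 222 → de.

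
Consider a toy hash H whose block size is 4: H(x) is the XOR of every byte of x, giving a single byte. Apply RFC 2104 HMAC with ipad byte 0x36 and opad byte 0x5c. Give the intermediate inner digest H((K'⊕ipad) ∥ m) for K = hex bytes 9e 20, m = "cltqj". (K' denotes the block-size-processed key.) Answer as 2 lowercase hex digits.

Key hex bytes 9e 20 is 2 bytes ≤ B = 4; zero-pad to 4 bytes: K' = 9e 20 00 00.
K' ⊕ ipad = a8 16 36 36.
Inner input = a8 16 36 36 ∥ 63 6c 74 71 6a.
Inner hash: XOR a8⊕16⊕36⊕36⊕63⊕6c⊕74⊕71⊕6a = de.

de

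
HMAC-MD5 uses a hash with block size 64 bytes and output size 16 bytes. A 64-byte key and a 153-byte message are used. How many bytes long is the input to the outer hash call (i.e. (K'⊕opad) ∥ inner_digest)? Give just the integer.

80

Key is 64 ≤ 64 bytes, zero-padded: |K'| = 64.
Outer input = (K'⊕opad) ∥ H(inner) → 64 + 16 = 80 bytes.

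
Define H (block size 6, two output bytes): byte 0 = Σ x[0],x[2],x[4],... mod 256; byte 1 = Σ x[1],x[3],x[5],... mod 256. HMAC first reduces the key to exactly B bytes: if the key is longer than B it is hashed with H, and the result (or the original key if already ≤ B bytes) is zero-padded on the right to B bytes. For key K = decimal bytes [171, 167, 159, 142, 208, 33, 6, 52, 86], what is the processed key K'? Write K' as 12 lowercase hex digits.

|K| = 9 > B = 6, so first hash the key.
H(K): even-index sum = 630 mod 256 = 118; odd-index sum = 394 mod 256 = 138 → 76 8a.
Zero-pad H(K) = 76 8a to 6 bytes: K' = 76 8a 00 00 00 00.

768a00000000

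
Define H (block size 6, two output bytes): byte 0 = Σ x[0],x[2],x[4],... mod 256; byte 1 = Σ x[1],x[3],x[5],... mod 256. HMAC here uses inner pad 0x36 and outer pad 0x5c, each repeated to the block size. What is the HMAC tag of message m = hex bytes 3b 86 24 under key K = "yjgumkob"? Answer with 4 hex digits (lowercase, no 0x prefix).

ed34

Key "yjgumkob" = 79 6a 67 75 6d 6b 6f 62 is 8 bytes > B = 6, so hash it first: H(key) = bc ac, then zero-pad to 6 bytes: K' = bc ac 00 00 00 00.
K' ⊕ ipad = 8a 9a 36 36 36 36.  K' ⊕ opad = e0 f0 5c 5c 5c 5c.
Inner input = (K'⊕ipad) ∥ m = 8a 9a 36 36 36 36 ∥ 3b 86 24.
Inner hash: even-index sum = 341 mod 256 = 85; odd-index sum = 396 mod 256 = 140 → 55 8c.
Outer input = (K'⊕opad) ∥ inner = e0 f0 5c 5c 5c 5c ∥ 55 8c.
Outer hash (tag): even-index sum = 493 mod 256 = 237; odd-index sum = 564 mod 256 = 52 → ed 34.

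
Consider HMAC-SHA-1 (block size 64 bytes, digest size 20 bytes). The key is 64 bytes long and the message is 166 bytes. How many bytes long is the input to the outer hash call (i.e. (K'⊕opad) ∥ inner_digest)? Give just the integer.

Key is 64 ≤ 64 bytes, zero-padded: |K'| = 64.
Outer input = (K'⊕opad) ∥ H(inner) → 64 + 20 = 84 bytes.

84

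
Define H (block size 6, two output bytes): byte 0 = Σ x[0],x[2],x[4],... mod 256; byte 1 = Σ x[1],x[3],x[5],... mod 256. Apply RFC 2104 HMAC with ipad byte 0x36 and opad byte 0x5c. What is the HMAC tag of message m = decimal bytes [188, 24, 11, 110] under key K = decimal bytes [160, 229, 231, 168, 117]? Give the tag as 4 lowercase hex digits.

5136

Key decimal bytes [160, 229, 231, 168, 117] = a0 e5 e7 a8 75 is 5 bytes ≤ B = 6; zero-pad to 6 bytes: K' = a0 e5 e7 a8 75 00.
K' ⊕ ipad = 96 d3 d1 9e 43 36.  K' ⊕ opad = fc b9 bb f4 29 5c.
Inner input = (K'⊕ipad) ∥ m = 96 d3 d1 9e 43 36 ∥ bc 18 0b 6e.
Inner hash: even-index sum = 625 mod 256 = 113; odd-index sum = 557 mod 256 = 45 → 71 2d.
Outer input = (K'⊕opad) ∥ inner = fc b9 bb f4 29 5c ∥ 71 2d.
Outer hash (tag): even-index sum = 593 mod 256 = 81; odd-index sum = 566 mod 256 = 54 → 51 36.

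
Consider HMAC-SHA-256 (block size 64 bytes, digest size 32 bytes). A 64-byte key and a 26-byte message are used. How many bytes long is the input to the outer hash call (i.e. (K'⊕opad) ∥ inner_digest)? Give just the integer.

Key is 64 ≤ 64 bytes, zero-padded: |K'| = 64.
Outer input = (K'⊕opad) ∥ H(inner) → 64 + 32 = 96 bytes.

96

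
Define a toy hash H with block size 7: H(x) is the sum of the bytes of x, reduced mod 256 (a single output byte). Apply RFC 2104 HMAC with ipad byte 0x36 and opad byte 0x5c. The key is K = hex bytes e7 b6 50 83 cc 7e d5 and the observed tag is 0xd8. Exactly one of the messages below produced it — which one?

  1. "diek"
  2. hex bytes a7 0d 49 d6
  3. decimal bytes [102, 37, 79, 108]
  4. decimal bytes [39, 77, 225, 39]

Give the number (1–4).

4

Key hex bytes e7 b6 50 83 cc 7e d5 is exactly B = 7 bytes: K' = e7 b6 50 83 cc 7e d5.
K' ⊕ ipad = d1 80 66 b5 fa 48 e3; K' ⊕ opad = bb ea 0c df 90 22 89.
m1: inner = H(d1 80 66 b5 fa 48 e3 64 69 65 6b) = 2e; tag = H(bb ea 0c df 90 22 89 2e) = f9
m2: inner = H(d1 80 66 b5 fa 48 e3 a7 0d 49 d6) = 64; tag = H(bb ea 0c df 90 22 89 64) = 2f
m3: inner = H(d1 80 66 b5 fa 48 e3 66 25 4f 6c) = d7; tag = H(bb ea 0c df 90 22 89 d7) = a2
m4: inner = H(d1 80 66 b5 fa 48 e3 27 4d e1 27) = 0d; tag = H(bb ea 0c df 90 22 89 0d) = d8 ← matches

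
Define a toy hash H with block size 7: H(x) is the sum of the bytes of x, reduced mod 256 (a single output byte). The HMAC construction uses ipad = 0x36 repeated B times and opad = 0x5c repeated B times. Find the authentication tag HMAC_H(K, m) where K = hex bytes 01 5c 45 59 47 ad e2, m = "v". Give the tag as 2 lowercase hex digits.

Key hex bytes 01 5c 45 59 47 ad e2 is exactly B = 7 bytes: K' = 01 5c 45 59 47 ad e2.
K' ⊕ ipad = 37 6a 73 6f 71 9b d4.  K' ⊕ opad = 5d 00 19 05 1b f1 be.
Inner input = (K'⊕ipad) ∥ m = 37 6a 73 6f 71 9b d4 ∥ 76.
Inner hash: sum = 55+106+115+111+113+155+212+118 = 985; mod 256 = 217 → d9.
Outer input = (K'⊕opad) ∥ inner = 5d 00 19 05 1b f1 be ∥ d9.
Outer hash (tag): sum = 93+0+25+5+27+241+190+217 = 798; mod 256 = 30 → 1e.

1e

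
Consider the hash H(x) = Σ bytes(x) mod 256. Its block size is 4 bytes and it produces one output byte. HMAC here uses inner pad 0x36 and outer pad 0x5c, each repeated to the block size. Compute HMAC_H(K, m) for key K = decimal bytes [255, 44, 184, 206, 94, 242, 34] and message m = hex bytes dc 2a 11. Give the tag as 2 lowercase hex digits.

Key decimal bytes [255, 44, 184, 206, 94, 242, 34] = ff 2c b8 ce 5e f2 22 is 7 bytes > B = 4, so hash it first: H(key) = 23, then zero-pad to 4 bytes: K' = 23 00 00 00.
K' ⊕ ipad = 15 36 36 36.  K' ⊕ opad = 7f 5c 5c 5c.
Inner input = (K'⊕ipad) ∥ m = 15 36 36 36 ∥ dc 2a 11.
Inner hash: sum = 21+54+54+54+220+42+17 = 462; mod 256 = 206 → ce.
Outer input = (K'⊕opad) ∥ inner = 7f 5c 5c 5c ∥ ce.
Outer hash (tag): sum = 127+92+92+92+206 = 609; mod 256 = 97 → 61.

61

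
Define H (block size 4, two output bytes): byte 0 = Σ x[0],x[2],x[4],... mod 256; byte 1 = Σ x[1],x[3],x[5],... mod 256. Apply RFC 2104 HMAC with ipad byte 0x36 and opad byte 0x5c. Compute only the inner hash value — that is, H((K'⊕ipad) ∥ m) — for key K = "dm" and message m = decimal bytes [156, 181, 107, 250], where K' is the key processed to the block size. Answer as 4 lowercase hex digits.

8f40

Key "dm" = 64 6d is 2 bytes ≤ B = 4; zero-pad to 4 bytes: K' = 64 6d 00 00.
K' ⊕ ipad = 52 5b 36 36.
Inner input = 52 5b 36 36 ∥ 9c b5 6b fa.
Inner hash: even-index sum = 399 mod 256 = 143; odd-index sum = 576 mod 256 = 64 → 8f 40.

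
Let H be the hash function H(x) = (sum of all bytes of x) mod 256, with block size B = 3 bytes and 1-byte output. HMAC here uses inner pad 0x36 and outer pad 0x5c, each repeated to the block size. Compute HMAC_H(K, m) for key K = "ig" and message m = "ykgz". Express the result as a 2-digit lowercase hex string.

77

Key "ig" = 69 67 is 2 bytes ≤ B = 3; zero-pad to 3 bytes: K' = 69 67 00.
K' ⊕ ipad = 5f 51 36.  K' ⊕ opad = 35 3b 5c.
Inner input = (K'⊕ipad) ∥ m = 5f 51 36 ∥ 79 6b 67 7a.
Inner hash: sum = 95+81+54+121+107+103+122 = 683; mod 256 = 171 → ab.
Outer input = (K'⊕opad) ∥ inner = 35 3b 5c ∥ ab.
Outer hash (tag): sum = 53+59+92+171 = 375; mod 256 = 119 → 77.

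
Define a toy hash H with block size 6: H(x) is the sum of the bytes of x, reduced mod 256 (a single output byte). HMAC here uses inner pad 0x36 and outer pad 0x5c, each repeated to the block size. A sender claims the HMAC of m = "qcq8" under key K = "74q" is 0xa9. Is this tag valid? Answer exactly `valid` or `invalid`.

Key "74q" = 37 34 71 is 3 bytes ≤ B = 6; zero-pad to 6 bytes: K' = 37 34 71 00 00 00.
K' ⊕ ipad = 01 02 47 36 36 36; K' ⊕ opad = 6b 68 2d 5c 5c 5c.
Inner hash: sum = 1+2+71+54+54+54+113+99+113+56 = 617; mod 256 = 105 → 69.
Outer hash (recomputed tag): sum = 107+104+45+92+92+92+105 = 637; mod 256 = 125 → 7d.
Recomputed tag = 7d; claimed = a9 → mismatch.

invalid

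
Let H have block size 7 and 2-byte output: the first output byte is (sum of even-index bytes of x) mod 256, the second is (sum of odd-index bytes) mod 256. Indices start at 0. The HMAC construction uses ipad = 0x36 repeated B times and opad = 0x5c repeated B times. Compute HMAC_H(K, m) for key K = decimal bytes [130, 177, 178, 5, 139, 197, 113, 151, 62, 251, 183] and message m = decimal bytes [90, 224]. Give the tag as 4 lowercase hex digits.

Key decimal bytes [130, 177, 178, 5, 139, 197, 113, 151, 62, 251, 183] = 82 b1 b2 05 8b c5 71 97 3e fb b7 is 11 bytes > B = 7, so hash it first: H(key) = 25 0d, then zero-pad to 7 bytes: K' = 25 0d 00 00 00 00 00.
K' ⊕ ipad = 13 3b 36 36 36 36 36.  K' ⊕ opad = 79 51 5c 5c 5c 5c 5c.
Inner input = (K'⊕ipad) ∥ m = 13 3b 36 36 36 36 36 ∥ 5a e0.
Inner hash: even-index sum = 405 mod 256 = 149; odd-index sum = 257 mod 256 = 1 → 95 01.
Outer input = (K'⊕opad) ∥ inner = 79 51 5c 5c 5c 5c 5c ∥ 95 01.
Outer hash (tag): even-index sum = 398 mod 256 = 142; odd-index sum = 414 mod 256 = 158 → 8e 9e.

8e9e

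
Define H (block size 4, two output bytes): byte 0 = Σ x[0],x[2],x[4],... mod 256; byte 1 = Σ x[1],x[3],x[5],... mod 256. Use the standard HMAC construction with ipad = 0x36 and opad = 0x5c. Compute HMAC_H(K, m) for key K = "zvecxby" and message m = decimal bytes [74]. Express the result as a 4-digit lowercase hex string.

Key "zvecxby" = 7a 76 65 63 78 62 79 is 7 bytes > B = 4, so hash it first: H(key) = d0 3b, then zero-pad to 4 bytes: K' = d0 3b 00 00.
K' ⊕ ipad = e6 0d 36 36.  K' ⊕ opad = 8c 67 5c 5c.
Inner input = (K'⊕ipad) ∥ m = e6 0d 36 36 ∥ 4a.
Inner hash: even-index sum = 358 mod 256 = 102; odd-index sum = 67 mod 256 = 67 → 66 43.
Outer input = (K'⊕opad) ∥ inner = 8c 67 5c 5c ∥ 66 43.
Outer hash (tag): even-index sum = 334 mod 256 = 78; odd-index sum = 262 mod 256 = 6 → 4e 06.

4e06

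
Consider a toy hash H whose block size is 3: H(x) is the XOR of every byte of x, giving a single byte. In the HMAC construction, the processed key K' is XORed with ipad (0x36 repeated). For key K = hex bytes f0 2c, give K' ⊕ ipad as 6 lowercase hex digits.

c61a36

Key hex bytes f0 2c is 2 bytes ≤ B = 3; zero-pad to 3 bytes: K' = f0 2c 00.
XOR each byte with 0x36: f0⊕36=c6, 2c⊕36=1a, 00⊕36=36.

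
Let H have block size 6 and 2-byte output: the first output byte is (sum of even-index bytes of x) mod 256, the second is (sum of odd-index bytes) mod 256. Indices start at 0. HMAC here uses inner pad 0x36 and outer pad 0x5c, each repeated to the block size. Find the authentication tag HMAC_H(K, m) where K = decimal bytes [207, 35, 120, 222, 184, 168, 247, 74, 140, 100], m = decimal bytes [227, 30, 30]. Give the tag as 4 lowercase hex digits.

b7ae

Key decimal bytes [207, 35, 120, 222, 184, 168, 247, 74, 140, 100] = cf 23 78 de b8 a8 f7 4a 8c 64 is 10 bytes > B = 6, so hash it first: H(key) = 82 57, then zero-pad to 6 bytes: K' = 82 57 00 00 00 00.
K' ⊕ ipad = b4 61 36 36 36 36.  K' ⊕ opad = de 0b 5c 5c 5c 5c.
Inner input = (K'⊕ipad) ∥ m = b4 61 36 36 36 36 ∥ e3 1e 1e.
Inner hash: even-index sum = 545 mod 256 = 33; odd-index sum = 235 mod 256 = 235 → 21 eb.
Outer input = (K'⊕opad) ∥ inner = de 0b 5c 5c 5c 5c ∥ 21 eb.
Outer hash (tag): even-index sum = 439 mod 256 = 183; odd-index sum = 430 mod 256 = 174 → b7 ae.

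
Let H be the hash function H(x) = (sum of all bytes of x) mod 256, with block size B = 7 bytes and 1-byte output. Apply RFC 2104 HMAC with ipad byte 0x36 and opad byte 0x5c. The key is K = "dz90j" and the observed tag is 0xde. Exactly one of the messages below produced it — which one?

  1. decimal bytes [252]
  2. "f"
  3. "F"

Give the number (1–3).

Key "dz90j" = 64 7a 39 30 6a is 5 bytes ≤ B = 7; zero-pad to 7 bytes: K' = 64 7a 39 30 6a 00 00.
K' ⊕ ipad = 52 4c 0f 06 5c 36 36; K' ⊕ opad = 38 26 65 6c 36 5c 5c.
m1: inner = H(52 4c 0f 06 5c 36 36 fc) = 77; tag = H(38 26 65 6c 36 5c 5c 77) = 94
m2: inner = H(52 4c 0f 06 5c 36 36 66) = e1; tag = H(38 26 65 6c 36 5c 5c e1) = fe
m3: inner = H(52 4c 0f 06 5c 36 36 46) = c1; tag = H(38 26 65 6c 36 5c 5c c1) = de ← matches

3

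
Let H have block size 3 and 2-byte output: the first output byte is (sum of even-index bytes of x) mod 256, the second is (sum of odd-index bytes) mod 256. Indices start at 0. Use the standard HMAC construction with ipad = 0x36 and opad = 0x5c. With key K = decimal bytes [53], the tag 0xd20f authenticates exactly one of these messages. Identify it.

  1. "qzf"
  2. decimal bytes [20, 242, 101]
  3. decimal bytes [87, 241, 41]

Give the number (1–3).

Key decimal bytes [53] = 35 is 1 byte ≤ B = 3; zero-pad to 3 bytes: K' = 35 00 00.
K' ⊕ ipad = 03 36 36; K' ⊕ opad = 69 5c 5c.
m1: inner = H(03 36 36 71 7a 66) = b3 0d; tag = H(69 5c 5c b3 0d) = d20f ← matches
m2: inner = H(03 36 36 14 f2 65) = 2b af; tag = H(69 5c 5c 2b af) = 7487
m3: inner = H(03 36 36 57 f1 29) = 2a b6; tag = H(69 5c 5c 2a b6) = 7b86

1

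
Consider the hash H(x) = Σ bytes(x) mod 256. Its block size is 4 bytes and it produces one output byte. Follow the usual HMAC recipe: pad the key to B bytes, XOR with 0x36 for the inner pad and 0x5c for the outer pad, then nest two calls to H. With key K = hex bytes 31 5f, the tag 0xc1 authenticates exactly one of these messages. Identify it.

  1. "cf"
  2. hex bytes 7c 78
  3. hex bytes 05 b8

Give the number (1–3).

3

Key hex bytes 31 5f is 2 bytes ≤ B = 4; zero-pad to 4 bytes: K' = 31 5f 00 00.
K' ⊕ ipad = 07 69 36 36; K' ⊕ opad = 6d 03 5c 5c.
m1: inner = H(07 69 36 36 63 66) = a5; tag = H(6d 03 5c 5c a5) = cd
m2: inner = H(07 69 36 36 7c 78) = d0; tag = H(6d 03 5c 5c d0) = f8
m3: inner = H(07 69 36 36 05 b8) = 99; tag = H(6d 03 5c 5c 99) = c1 ← matches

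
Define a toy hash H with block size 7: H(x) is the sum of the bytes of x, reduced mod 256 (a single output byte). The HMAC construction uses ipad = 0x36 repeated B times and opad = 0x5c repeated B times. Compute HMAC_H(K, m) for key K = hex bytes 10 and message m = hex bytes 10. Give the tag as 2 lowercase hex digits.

ee

Key hex bytes 10 is 1 byte ≤ B = 7; zero-pad to 7 bytes: K' = 10 00 00 00 00 00 00.
K' ⊕ ipad = 26 36 36 36 36 36 36.  K' ⊕ opad = 4c 5c 5c 5c 5c 5c 5c.
Inner input = (K'⊕ipad) ∥ m = 26 36 36 36 36 36 36 ∥ 10.
Inner hash: sum = 38+54+54+54+54+54+54+16 = 378; mod 256 = 122 → 7a.
Outer input = (K'⊕opad) ∥ inner = 4c 5c 5c 5c 5c 5c 5c ∥ 7a.
Outer hash (tag): sum = 76+92+92+92+92+92+92+122 = 750; mod 256 = 238 → ee.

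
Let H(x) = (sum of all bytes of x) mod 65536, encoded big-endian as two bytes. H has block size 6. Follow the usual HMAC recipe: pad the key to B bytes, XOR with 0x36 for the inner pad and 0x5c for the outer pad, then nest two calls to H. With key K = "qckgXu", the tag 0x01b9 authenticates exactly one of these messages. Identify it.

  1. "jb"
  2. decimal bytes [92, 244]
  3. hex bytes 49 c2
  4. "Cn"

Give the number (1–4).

4

Key "qckgXu" = 71 63 6b 67 58 75 is exactly B = 6 bytes: K' = 71 63 6b 67 58 75.
K' ⊕ ipad = 47 55 5d 51 6e 43; K' ⊕ opad = 2d 3f 37 3b 04 29.
m1: inner = H(47 55 5d 51 6e 43 6a 62) = 02 c7; tag = H(2d 3f 37 3b 04 29 02 c7) = 01d4
m2: inner = H(47 55 5d 51 6e 43 5c f4) = 03 4b; tag = H(2d 3f 37 3b 04 29 03 4b) = 0159
m3: inner = H(47 55 5d 51 6e 43 49 c2) = 03 06; tag = H(2d 3f 37 3b 04 29 03 06) = 0114
m4: inner = H(47 55 5d 51 6e 43 43 6e) = 02 ac; tag = H(2d 3f 37 3b 04 29 02 ac) = 01b9 ← matches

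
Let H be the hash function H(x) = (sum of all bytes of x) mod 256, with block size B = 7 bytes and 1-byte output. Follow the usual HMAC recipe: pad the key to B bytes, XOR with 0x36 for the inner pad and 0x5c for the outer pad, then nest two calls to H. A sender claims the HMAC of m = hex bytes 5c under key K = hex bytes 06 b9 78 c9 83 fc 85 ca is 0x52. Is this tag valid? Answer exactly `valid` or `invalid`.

Key hex bytes 06 b9 78 c9 83 fc 85 ca is 8 bytes > B = 7, so hash it first: H(key) = ce, then zero-pad to 7 bytes: K' = ce 00 00 00 00 00 00.
K' ⊕ ipad = f8 36 36 36 36 36 36; K' ⊕ opad = 92 5c 5c 5c 5c 5c 5c.
Inner hash: sum = 248+54+54+54+54+54+54+92 = 664; mod 256 = 152 → 98.
Outer hash (recomputed tag): sum = 146+92+92+92+92+92+92+152 = 850; mod 256 = 82 → 52.
Recomputed tag = 52; claimed = 52 → match.

valid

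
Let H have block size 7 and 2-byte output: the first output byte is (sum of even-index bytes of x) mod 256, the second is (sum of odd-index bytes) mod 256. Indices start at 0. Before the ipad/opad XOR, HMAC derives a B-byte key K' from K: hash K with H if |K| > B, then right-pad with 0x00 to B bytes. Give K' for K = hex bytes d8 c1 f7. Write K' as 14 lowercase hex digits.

Key hex bytes d8 c1 f7 is 3 bytes ≤ B = 7; zero-pad to 7 bytes: K' = d8 c1 f7 00 00 00 00.

d8c1f700000000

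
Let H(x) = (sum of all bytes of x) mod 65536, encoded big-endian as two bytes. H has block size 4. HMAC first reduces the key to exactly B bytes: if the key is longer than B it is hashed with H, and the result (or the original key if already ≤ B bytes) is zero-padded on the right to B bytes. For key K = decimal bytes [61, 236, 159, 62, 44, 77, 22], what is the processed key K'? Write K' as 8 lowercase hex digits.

02950000

|K| = 7 > B = 4, so first hash the key.
H(K): sum = 61+236+159+62+44+77+22 = 661 → 02 95.
Zero-pad H(K) = 02 95 to 4 bytes: K' = 02 95 00 00.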